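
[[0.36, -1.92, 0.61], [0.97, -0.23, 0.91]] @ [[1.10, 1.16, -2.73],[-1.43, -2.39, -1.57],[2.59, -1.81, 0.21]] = [[4.72, 3.90, 2.16], [3.75, 0.03, -2.10]]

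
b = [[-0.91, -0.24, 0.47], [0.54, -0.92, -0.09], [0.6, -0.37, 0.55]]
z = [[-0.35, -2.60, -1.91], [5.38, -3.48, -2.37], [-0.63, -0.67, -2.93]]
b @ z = [[-1.27, 2.89, 0.93], [-5.08, 1.86, 1.41], [-2.55, -0.64, -1.88]]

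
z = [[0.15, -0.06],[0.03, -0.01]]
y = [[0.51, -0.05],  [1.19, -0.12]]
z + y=[[0.66, -0.11],[1.22, -0.13]]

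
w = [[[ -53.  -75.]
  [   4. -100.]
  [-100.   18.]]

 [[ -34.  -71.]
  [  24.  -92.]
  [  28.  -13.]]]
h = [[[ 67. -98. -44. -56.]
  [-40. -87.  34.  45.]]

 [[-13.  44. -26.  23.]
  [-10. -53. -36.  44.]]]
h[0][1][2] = 34.0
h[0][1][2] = 34.0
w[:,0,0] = [-53.0, -34.0]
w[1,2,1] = -13.0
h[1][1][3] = 44.0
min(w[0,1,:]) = -100.0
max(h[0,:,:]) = 67.0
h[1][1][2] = -36.0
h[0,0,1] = -98.0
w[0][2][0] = -100.0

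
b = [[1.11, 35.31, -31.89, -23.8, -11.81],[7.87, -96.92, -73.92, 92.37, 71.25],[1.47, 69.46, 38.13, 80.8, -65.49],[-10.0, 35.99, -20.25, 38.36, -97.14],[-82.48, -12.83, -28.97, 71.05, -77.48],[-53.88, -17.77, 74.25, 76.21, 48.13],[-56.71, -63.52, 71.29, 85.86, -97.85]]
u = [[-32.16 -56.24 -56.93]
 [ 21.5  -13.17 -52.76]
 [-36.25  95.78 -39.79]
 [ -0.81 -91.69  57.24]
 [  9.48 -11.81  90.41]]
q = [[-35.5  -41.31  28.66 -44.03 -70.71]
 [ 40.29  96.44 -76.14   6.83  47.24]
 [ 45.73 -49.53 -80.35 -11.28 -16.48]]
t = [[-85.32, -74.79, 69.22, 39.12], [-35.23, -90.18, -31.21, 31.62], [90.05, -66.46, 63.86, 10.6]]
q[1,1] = 96.44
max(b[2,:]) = 80.8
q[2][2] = -80.35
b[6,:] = [-56.71, -63.52, 71.29, 85.86, -97.85]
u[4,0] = 9.48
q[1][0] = 40.29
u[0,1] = -56.24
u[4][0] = 9.48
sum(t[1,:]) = -125.0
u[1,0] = 21.5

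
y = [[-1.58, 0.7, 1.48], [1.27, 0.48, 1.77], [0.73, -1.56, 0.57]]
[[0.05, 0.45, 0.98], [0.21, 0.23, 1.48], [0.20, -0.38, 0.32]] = y@[[0.04, -0.07, 0.11], [-0.07, 0.25, 0.11], [0.11, 0.11, 0.73]]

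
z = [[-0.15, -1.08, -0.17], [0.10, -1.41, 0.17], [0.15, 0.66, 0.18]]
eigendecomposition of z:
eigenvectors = [[0.77,-0.78,-0.58], [-0.02,0.02,-0.73], [-0.64,0.62,0.36]]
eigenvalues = [0.02, 0.01, -1.41]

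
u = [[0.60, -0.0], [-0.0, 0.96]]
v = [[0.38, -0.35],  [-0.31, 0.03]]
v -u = [[-0.22, -0.35],[-0.31, -0.93]]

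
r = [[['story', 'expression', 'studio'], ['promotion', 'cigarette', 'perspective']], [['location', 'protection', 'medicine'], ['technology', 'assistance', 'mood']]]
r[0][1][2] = 'perspective'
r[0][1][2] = 'perspective'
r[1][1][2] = 'mood'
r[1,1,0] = 'technology'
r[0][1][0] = 'promotion'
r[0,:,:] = [['story', 'expression', 'studio'], ['promotion', 'cigarette', 'perspective']]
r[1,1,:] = ['technology', 'assistance', 'mood']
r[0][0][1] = 'expression'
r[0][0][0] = 'story'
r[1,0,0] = 'location'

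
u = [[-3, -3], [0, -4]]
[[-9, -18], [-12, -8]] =u@[[0, 4], [3, 2]]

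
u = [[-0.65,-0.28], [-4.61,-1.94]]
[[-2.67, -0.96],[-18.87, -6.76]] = u @ [[3.60, 1.29], [1.17, 0.42]]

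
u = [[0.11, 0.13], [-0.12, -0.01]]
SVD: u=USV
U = [[-0.85, 0.53], [0.53, 0.85]]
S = [0.19, 0.07]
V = [[-0.80, -0.59], [-0.59, 0.8]]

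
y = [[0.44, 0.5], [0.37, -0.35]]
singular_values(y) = [0.67, 0.51]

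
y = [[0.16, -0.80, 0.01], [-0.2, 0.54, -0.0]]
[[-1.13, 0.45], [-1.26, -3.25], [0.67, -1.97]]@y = [[-0.27, 1.15, -0.01], [0.45, -0.75, -0.01], [0.5, -1.60, 0.01]]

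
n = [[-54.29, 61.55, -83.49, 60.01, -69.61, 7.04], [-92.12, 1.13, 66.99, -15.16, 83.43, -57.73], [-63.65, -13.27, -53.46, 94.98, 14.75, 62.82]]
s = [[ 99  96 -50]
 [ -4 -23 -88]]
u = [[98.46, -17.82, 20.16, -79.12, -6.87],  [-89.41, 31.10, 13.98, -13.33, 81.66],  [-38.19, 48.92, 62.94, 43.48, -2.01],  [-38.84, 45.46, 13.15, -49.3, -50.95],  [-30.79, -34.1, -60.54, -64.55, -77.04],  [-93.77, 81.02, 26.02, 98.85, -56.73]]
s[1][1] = -23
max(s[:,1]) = 96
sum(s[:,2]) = -138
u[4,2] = -60.54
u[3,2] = 13.15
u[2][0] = -38.19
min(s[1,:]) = -88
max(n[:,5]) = 62.82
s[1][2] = -88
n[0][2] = -83.49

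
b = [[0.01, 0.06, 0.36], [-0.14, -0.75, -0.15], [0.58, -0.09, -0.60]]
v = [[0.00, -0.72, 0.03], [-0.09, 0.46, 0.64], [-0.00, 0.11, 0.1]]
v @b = [[0.12, 0.54, 0.09],[0.31, -0.41, -0.49],[0.04, -0.09, -0.08]]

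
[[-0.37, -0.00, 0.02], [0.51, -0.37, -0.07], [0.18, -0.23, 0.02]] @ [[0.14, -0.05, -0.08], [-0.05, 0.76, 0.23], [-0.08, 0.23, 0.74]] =[[-0.05, 0.02, 0.04],  [0.10, -0.32, -0.18],  [0.04, -0.18, -0.05]]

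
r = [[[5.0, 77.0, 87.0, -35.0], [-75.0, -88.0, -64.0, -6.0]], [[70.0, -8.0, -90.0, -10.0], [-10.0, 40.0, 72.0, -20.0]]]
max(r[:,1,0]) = -10.0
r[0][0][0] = 5.0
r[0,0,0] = 5.0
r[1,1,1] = 40.0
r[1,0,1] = -8.0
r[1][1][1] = 40.0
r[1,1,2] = 72.0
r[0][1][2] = -64.0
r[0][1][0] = -75.0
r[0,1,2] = -64.0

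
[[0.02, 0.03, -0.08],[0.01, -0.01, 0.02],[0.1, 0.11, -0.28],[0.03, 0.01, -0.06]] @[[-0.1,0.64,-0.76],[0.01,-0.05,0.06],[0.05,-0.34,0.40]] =[[-0.01, 0.04, -0.05],[-0.00, 0.0, -0.0],[-0.02, 0.15, -0.18],[-0.01, 0.04, -0.05]]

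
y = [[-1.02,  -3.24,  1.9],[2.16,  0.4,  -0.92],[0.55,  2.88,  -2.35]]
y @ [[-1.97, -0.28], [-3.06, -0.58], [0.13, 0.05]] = [[12.17, 2.26], [-5.60, -0.88], [-10.20, -1.94]]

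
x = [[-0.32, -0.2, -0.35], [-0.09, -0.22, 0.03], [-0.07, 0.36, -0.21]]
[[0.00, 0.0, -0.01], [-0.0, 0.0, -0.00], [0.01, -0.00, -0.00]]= x @ [[0.01, -0.02, 0.03], [0.01, -0.01, 0.00], [-0.02, 0.01, -0.0]]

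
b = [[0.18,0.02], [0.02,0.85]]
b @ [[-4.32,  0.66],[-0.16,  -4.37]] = [[-0.78, 0.03], [-0.22, -3.7]]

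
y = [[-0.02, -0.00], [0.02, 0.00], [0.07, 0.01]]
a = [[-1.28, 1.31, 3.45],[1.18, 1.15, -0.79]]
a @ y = [[0.29, 0.03], [-0.06, -0.01]]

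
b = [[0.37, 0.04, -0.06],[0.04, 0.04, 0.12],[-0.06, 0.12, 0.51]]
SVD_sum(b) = [[0.04, -0.03, -0.14],  [-0.03, 0.02, 0.10],  [-0.14, 0.10, 0.49]] + [[0.33, 0.07, 0.08], [0.07, 0.01, 0.02], [0.08, 0.02, 0.02]] + [[0.00, -0.0, 0.0],[-0.00, 0.00, -0.0],[0.00, -0.0, 0.0]]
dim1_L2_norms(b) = [0.38, 0.13, 0.53]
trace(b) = 0.92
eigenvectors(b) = [[0.14,-0.95,-0.27], [-0.96,-0.20,0.20], [0.24,-0.23,0.94]]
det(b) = 0.00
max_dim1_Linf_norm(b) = 0.51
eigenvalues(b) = [0.0, 0.36, 0.55]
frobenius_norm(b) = 0.66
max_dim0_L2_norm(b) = 0.53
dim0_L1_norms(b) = [0.47, 0.2, 0.69]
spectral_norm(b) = 0.55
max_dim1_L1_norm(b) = 0.69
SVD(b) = [[-0.27, -0.95, 0.14],[0.2, -0.2, -0.96],[0.94, -0.23, 0.24]] @ diag([0.5524025296945836, 0.3641975919943662, 0.0033998783110503103]) @ [[-0.27, 0.2, 0.94], [-0.95, -0.2, -0.23], [0.14, -0.96, 0.24]]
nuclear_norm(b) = 0.92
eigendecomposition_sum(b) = [[0.00, -0.00, 0.00], [-0.0, 0.0, -0.0], [0.0, -0.0, 0.00]] + [[0.33, 0.07, 0.08], [0.07, 0.01, 0.02], [0.08, 0.02, 0.02]] + [[0.04, -0.03, -0.14], [-0.03, 0.02, 0.10], [-0.14, 0.10, 0.49]]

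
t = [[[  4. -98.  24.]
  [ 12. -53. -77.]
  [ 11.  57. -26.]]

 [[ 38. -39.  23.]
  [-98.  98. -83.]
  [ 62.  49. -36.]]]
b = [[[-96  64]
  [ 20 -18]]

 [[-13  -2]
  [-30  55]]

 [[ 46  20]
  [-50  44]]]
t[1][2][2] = -36.0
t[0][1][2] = -77.0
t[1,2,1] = 49.0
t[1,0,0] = 38.0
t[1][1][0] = -98.0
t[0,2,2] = -26.0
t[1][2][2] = -36.0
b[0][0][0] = -96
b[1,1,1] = 55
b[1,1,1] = 55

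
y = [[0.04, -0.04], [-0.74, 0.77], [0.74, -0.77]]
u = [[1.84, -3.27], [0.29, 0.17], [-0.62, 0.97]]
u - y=[[1.8, -3.23], [1.03, -0.6], [-1.36, 1.74]]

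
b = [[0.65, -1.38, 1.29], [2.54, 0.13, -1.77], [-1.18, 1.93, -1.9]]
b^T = [[0.65,  2.54,  -1.18], [-1.38,  0.13,  1.93], [1.29,  -1.77,  -1.90]]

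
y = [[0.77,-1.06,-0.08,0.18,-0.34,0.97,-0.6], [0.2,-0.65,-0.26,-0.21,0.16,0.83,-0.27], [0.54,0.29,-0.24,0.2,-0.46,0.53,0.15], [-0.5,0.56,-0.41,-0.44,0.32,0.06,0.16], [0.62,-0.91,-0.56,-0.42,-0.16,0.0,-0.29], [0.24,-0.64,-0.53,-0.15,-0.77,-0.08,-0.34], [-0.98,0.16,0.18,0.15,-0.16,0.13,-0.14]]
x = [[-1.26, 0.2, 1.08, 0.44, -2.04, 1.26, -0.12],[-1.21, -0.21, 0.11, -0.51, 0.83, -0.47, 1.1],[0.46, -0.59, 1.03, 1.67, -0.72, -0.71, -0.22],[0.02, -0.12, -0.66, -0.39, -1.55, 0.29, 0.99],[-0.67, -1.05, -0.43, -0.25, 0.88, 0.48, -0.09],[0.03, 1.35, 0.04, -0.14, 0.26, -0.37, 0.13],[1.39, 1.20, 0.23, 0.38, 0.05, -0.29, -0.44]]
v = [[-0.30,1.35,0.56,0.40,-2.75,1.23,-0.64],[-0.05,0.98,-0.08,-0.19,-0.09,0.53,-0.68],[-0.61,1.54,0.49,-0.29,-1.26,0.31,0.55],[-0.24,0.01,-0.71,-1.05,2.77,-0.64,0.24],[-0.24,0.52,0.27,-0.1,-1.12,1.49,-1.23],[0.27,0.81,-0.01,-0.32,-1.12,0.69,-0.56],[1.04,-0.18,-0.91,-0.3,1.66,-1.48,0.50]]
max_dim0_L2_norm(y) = 1.79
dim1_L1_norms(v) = [7.23, 2.6, 5.05, 5.66, 4.97, 3.78, 6.07]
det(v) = 0.01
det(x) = -4.22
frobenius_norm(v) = 6.63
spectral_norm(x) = 3.35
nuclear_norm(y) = 6.81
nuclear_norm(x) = 12.41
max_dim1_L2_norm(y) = 1.78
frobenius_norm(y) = 3.31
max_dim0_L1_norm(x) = 6.33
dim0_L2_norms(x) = [2.38, 2.19, 1.71, 1.9, 2.94, 1.69, 1.57]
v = y @ x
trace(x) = -0.76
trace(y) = -0.94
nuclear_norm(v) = 11.67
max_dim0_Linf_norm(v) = 2.77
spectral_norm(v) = 5.85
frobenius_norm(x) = 5.56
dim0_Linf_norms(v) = [1.04, 1.54, 0.91, 1.05, 2.77, 1.49, 1.23]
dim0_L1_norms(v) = [2.75, 5.39, 3.03, 2.65, 10.77, 6.37, 4.4]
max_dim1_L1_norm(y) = 4.0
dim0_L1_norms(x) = [5.04, 4.72, 3.58, 3.78, 6.33, 3.87, 3.09]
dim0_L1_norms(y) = [3.85, 4.27, 2.26, 1.75, 2.37, 2.6, 1.95]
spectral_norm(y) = 2.59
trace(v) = 0.19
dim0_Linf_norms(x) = [1.39, 1.35, 1.08, 1.67, 2.04, 1.26, 1.1]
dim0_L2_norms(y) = [1.61, 1.79, 0.96, 0.73, 1.05, 1.39, 0.84]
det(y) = -0.00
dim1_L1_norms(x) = [6.4, 4.44, 5.4, 4.02, 3.85, 2.32, 3.98]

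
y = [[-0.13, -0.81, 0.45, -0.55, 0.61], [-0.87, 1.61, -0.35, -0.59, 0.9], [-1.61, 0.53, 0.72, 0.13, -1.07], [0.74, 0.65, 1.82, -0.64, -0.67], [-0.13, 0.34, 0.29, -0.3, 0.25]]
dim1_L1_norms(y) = [2.55, 4.32, 4.06, 4.52, 1.31]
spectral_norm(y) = 2.50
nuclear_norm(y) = 7.85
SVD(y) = [[0.1, -0.14, -0.17, 0.95, -0.17], [-0.35, 0.75, -0.52, 0.01, -0.23], [-0.67, 0.15, 0.69, 0.22, -0.0], [-0.62, -0.63, -0.43, -0.13, -0.14], [-0.16, 0.06, -0.22, 0.16, 0.95]] @ diag([2.4953293111706123, 2.3200846352451805, 1.7925337408929358, 1.1908948843161573, 0.046163582855186]) @ [[0.38, -0.59, -0.6, 0.2, 0.34], [-0.58, 0.43, -0.58, 0.02, 0.37], [-0.52, -0.38, -0.13, 0.46, -0.60], [-0.5, -0.56, 0.33, -0.39, 0.41], [-0.03, 0.08, 0.42, 0.77, 0.47]]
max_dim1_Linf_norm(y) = 1.82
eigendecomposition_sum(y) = [[-0.20+0.49j,  -0.13+0.10j,  (0.2+0.18j),  (-0.28-0.12j),  (0.26+0.03j)], [-0.12+0.30j,  (-0.08+0.06j),  0.12+0.11j,  -0.17-0.07j,  0.16+0.02j], [(-0.41+0.24j),  -0.15+0.00j,  0.04+0.24j,  (-0.14-0.24j),  0.18+0.16j], [0.73+0.90j,  (0.05+0.35j),  (0.56-0.19j),  -0.52+0.41j,  0.33-0.48j], [0.06+0.26j,  -0.02+0.08j,  0.14+0.02j,  (-0.15+0.03j),  (0.12-0.07j)]] + [[(-0.2-0.49j), (-0.13-0.1j), (0.2-0.18j), -0.28+0.12j, (0.26-0.03j)], [-0.12-0.30j, -0.08-0.06j, 0.12-0.11j, (-0.17+0.07j), 0.16-0.02j], [-0.41-0.24j, (-0.15-0j), (0.04-0.24j), (-0.14+0.24j), 0.18-0.16j], [(0.73-0.9j), 0.05-0.35j, 0.56+0.19j, (-0.52-0.41j), 0.33+0.48j], [(0.06-0.26j), (-0.02-0.08j), (0.14-0.02j), -0.15-0.03j, (0.12+0.07j)]] + [[0.13+0.04j, -0.28+0.30j, 0.03-0.39j, (-0-0.22j), 0.05+0.70j], [(-0.31-0.19j), 0.89-0.62j, (-0.29+1j), -0.12+0.56j, (0.26-1.82j)], [(-0.39+0.01j), 0.44-1.07j, (0.32+1.06j), (0.22+0.58j), (-0.83-1.78j)], [(-0.34+0.04j), 0.31-0.97j, 0.36+0.91j, (0.23+0.49j), -0.85-1.51j], [-0.12-0.03j, (0.22-0.29j), (0.01+0.35j), (0.02+0.19j), -0.11-0.60j]] + [[0.13-0.04j, -0.28-0.30j, 0.03+0.39j, -0.00+0.22j, 0.05-0.70j], [-0.31+0.19j, (0.89+0.62j), -0.29-1.00j, -0.12-0.56j, 0.26+1.82j], [(-0.39-0.01j), 0.44+1.07j, 0.32-1.06j, (0.22-0.58j), (-0.83+1.78j)], [(-0.34-0.04j), (0.31+0.97j), (0.36-0.91j), (0.23-0.49j), -0.85+1.51j], [-0.12+0.03j, (0.22+0.29j), 0.01-0.35j, (0.02-0.19j), (-0.11+0.6j)]] + [[0j,0.00+0.00j,0.00-0.00j,-0j,-0.02+0.00j], [(-0.01-0j),(-0.01-0j),-0.00+0.00j,(-0.01+0j),0.05-0.00j], [(-0.02-0j),-0.05-0.00j,-0.01+0.00j,-0.04+0.00j,(0.23-0j)], [(-0.04-0j),-0.08-0.00j,(-0.01+0j),(-0.06+0j),(0.37-0j)], [-0.02-0.00j,-0.05-0.00j,-0.01+0.00j,(-0.04+0j),(0.23-0j)]]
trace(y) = 1.81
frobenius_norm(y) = 4.03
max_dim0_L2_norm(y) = 2.06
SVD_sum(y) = [[0.1, -0.15, -0.15, 0.05, 0.08], [-0.34, 0.52, 0.53, -0.18, -0.3], [-0.64, 0.99, 1.0, -0.34, -0.57], [-0.58, 0.91, 0.92, -0.32, -0.52], [-0.15, 0.23, 0.24, -0.08, -0.13]] + [[0.19, -0.14, 0.18, -0.01, -0.12],[-1.01, 0.75, -1.00, 0.03, 0.64],[-0.21, 0.15, -0.21, 0.01, 0.13],[0.85, -0.63, 0.85, -0.03, -0.54],[-0.08, 0.06, -0.08, 0.0, 0.05]] + [[0.16, 0.12, 0.04, -0.14, 0.18], [0.48, 0.35, 0.12, -0.43, 0.55], [-0.64, -0.47, -0.16, 0.57, -0.74], [0.40, 0.29, 0.1, -0.35, 0.46], [0.2, 0.15, 0.05, -0.18, 0.23]] + [[-0.57, -0.64, 0.38, -0.45, 0.46], [-0.01, -0.01, 0.00, -0.01, 0.01], [-0.13, -0.14, 0.09, -0.1, 0.1], [0.08, 0.09, -0.05, 0.06, -0.06], [-0.1, -0.11, 0.06, -0.08, 0.08]] + [[0.0, -0.00, -0.00, -0.01, -0.0],[0.00, -0.0, -0.00, -0.01, -0.0],[0.00, -0.00, -0.0, -0.00, -0.00],[0.00, -0.0, -0.00, -0.00, -0.0],[-0.00, 0.0, 0.02, 0.03, 0.02]]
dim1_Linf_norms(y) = [0.81, 1.61, 1.61, 1.82, 0.34]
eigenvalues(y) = [(-0.64+1.12j), (-0.64-1.12j), (1.47+0.38j), (1.47-0.38j), (0.15+0j)]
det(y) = 0.57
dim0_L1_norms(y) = [3.48, 3.94, 3.63, 2.21, 3.5]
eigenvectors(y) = [[0.18+0.32j,0.18-0.32j,0.20+0.07j,0.20-0.07j,-0.04+0.00j], [0.11+0.20j,0.11-0.20j,(-0.46-0.3j),-0.46+0.30j,(0.11+0j)], [(-0.05+0.33j),-0.05-0.33j,-0.59+0.00j,(-0.59-0j),(0.47+0j)], [0.82+0.00j,0.82-0.00j,(-0.52+0.04j),-0.52-0.04j,0.75+0.00j], [(0.17+0.08j),0.17-0.08j,(-0.18-0.05j),(-0.18+0.05j),0.46+0.00j]]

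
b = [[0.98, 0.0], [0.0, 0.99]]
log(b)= [[-0.02, 0.00], [0.0, -0.01]]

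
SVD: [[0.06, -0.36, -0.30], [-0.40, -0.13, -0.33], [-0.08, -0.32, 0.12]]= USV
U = [[0.62, -0.53, -0.58],  [0.74, 0.64, 0.21],  [0.26, -0.56, 0.79]]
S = [0.63, 0.39, 0.28]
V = [[-0.44, -0.64, -0.63], [-0.62, 0.73, -0.3], [-0.65, -0.26, 0.71]]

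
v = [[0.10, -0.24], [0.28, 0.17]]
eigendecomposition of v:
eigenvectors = [[(0.09-0.67j), 0.09+0.67j], [-0.73+0.00j, (-0.73-0j)]]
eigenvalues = [(0.14+0.26j), (0.14-0.26j)]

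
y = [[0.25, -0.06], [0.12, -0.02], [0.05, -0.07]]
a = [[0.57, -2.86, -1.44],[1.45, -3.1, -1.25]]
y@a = [[0.06, -0.53, -0.28],[0.04, -0.28, -0.15],[-0.07, 0.07, 0.02]]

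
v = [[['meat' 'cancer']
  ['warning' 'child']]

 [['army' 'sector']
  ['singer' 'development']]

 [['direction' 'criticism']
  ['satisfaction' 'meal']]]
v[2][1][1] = 'meal'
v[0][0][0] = 'meat'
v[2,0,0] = 'direction'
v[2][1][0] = 'satisfaction'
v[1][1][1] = 'development'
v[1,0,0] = 'army'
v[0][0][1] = 'cancer'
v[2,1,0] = 'satisfaction'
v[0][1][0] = 'warning'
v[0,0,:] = ['meat', 'cancer']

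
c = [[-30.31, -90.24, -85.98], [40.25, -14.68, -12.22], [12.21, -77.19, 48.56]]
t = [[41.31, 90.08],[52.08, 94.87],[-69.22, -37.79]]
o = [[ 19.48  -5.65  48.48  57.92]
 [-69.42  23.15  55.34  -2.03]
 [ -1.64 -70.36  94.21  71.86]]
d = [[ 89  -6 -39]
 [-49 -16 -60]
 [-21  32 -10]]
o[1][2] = 55.34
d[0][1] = -6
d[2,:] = [-21, 32, -10]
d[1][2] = -60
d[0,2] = -39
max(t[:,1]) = 94.87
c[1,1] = -14.68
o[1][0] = -69.42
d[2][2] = -10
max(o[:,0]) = 19.48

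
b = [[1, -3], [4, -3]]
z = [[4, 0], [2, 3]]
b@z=[[-2, -9], [10, -9]]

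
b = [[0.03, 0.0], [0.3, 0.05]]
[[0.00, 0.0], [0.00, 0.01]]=b @ [[0.01, 0.02], [0.02, 0.03]]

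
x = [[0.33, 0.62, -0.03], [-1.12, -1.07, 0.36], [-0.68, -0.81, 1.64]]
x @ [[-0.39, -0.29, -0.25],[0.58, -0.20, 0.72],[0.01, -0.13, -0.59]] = [[0.23,-0.22,0.38], [-0.18,0.49,-0.70], [-0.19,0.15,-1.38]]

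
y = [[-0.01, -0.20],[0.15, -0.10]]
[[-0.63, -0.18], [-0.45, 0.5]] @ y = [[-0.02, 0.14], [0.08, 0.04]]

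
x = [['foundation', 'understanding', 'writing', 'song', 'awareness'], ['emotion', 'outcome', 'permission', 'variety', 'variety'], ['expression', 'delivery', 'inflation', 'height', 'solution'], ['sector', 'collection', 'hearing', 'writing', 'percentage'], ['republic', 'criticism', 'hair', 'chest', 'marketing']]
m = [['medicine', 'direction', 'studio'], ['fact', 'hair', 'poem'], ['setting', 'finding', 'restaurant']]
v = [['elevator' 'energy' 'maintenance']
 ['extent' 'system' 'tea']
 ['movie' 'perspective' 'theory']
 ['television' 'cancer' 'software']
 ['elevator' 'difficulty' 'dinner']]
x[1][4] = 'variety'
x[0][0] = 'foundation'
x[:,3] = ['song', 'variety', 'height', 'writing', 'chest']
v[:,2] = ['maintenance', 'tea', 'theory', 'software', 'dinner']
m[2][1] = 'finding'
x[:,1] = ['understanding', 'outcome', 'delivery', 'collection', 'criticism']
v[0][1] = 'energy'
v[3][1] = 'cancer'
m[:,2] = ['studio', 'poem', 'restaurant']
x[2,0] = 'expression'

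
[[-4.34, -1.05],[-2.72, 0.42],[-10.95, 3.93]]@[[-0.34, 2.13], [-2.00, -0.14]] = [[3.58,  -9.10], [0.08,  -5.85], [-4.14,  -23.87]]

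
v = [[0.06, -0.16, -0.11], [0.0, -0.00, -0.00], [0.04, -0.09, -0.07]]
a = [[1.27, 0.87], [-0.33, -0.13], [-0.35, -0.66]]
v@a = [[0.17, 0.15], [0.00, 0.00], [0.1, 0.09]]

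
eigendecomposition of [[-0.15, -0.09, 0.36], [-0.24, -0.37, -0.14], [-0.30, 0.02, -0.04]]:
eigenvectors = [[(-0.66+0j), (-0.66-0j), (-0.19+0j)], [0.40-0.14j, (0.4+0.14j), (-0.98+0j)], [(-0.06-0.63j), (-0.06+0.63j), -0.10+0.00j]]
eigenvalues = [(-0.06+0.32j), (-0.06-0.32j), (-0.43+0j)]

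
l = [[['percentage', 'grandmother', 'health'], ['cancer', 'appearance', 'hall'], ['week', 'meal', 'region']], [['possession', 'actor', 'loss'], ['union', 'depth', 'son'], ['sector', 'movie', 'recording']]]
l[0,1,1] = 'appearance'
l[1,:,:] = [['possession', 'actor', 'loss'], ['union', 'depth', 'son'], ['sector', 'movie', 'recording']]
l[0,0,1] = 'grandmother'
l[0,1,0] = 'cancer'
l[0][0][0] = 'percentage'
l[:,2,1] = ['meal', 'movie']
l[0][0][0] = 'percentage'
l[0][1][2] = 'hall'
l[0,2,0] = 'week'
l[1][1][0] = 'union'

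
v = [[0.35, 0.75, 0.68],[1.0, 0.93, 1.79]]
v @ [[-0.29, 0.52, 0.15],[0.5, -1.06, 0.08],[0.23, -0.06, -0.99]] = [[0.43,-0.65,-0.56], [0.59,-0.57,-1.55]]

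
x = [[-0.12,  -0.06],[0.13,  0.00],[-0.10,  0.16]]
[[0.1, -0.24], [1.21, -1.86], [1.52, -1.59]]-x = [[0.22, -0.18], [1.08, -1.86], [1.62, -1.75]]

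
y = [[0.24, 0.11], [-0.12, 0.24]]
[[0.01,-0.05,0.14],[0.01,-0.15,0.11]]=y @ [[0.01, 0.07, 0.32], [0.03, -0.61, 0.6]]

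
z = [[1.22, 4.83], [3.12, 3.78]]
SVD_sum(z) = [[2.18, 4.35], [2.14, 4.27]] + [[-0.96, 0.48],[0.98, -0.49]]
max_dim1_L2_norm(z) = 4.98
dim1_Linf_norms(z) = [4.83, 3.78]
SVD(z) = [[-0.71, -0.7], [-0.7, 0.71]] @ diag([6.81816880656847, 1.533842927139762]) @ [[-0.45, -0.89], [0.89, -0.45]]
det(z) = -10.46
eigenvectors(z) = [[-0.86, -0.67], [0.5, -0.74]]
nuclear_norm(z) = 8.35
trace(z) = 5.00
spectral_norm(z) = 6.82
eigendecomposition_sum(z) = [[-1.04,0.94], [0.61,-0.55]] + [[2.26, 3.89], [2.51, 4.33]]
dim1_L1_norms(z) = [6.05, 6.9]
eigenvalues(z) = [-1.59, 6.59]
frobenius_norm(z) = 6.99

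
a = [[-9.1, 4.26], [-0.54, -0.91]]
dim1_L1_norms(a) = [13.36, 1.45]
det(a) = 10.58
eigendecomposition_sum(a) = [[-9.15, 4.93], [-0.63, 0.34]] + [[0.05,-0.67], [0.09,-1.25]]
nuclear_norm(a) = 11.10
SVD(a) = [[-1.0, -0.01],[-0.01, 1.0]] @ diag([10.048302259461709, 1.0530535135959225]) @ [[0.91,-0.42], [-0.42,-0.91]]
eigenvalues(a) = [-8.81, -1.2]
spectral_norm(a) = 10.05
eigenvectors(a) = [[-1.00, -0.47], [-0.07, -0.88]]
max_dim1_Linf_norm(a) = 9.1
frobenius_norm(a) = 10.10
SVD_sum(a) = [[-9.10, 4.25], [-0.09, 0.04]] + [[0.0, 0.01], [-0.45, -0.95]]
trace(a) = -10.01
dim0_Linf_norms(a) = [9.1, 4.26]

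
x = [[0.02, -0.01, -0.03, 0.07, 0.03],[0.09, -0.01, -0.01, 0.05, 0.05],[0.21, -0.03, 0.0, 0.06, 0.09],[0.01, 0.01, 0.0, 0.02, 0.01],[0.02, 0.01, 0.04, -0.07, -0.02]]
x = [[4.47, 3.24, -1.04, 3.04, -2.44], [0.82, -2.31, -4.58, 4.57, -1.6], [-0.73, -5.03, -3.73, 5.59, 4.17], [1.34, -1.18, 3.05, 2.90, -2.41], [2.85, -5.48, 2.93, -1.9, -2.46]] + [[-4.45, -3.25, 1.01, -2.97, 2.47], [-0.73, 2.3, 4.57, -4.52, 1.65], [0.94, 5.0, 3.73, -5.53, -4.08], [-1.33, 1.19, -3.05, -2.88, 2.42], [-2.83, 5.49, -2.89, 1.83, 2.44]]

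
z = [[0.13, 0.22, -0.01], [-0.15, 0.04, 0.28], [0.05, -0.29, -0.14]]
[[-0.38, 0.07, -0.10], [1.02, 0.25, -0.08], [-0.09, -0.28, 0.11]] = z @ [[0.0,-0.47,-0.38],[-1.57,0.62,-0.23],[3.86,0.55,-0.44]]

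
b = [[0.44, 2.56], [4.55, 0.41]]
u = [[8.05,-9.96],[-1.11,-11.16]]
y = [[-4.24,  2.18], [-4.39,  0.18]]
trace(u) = -3.11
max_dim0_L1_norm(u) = 21.12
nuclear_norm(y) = 7.72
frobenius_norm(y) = 6.48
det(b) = -11.47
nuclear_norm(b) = 7.11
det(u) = -100.89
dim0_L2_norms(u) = [8.13, 14.96]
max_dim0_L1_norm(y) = 8.63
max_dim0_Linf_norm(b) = 4.55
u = y @ b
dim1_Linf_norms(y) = [4.24, 4.39]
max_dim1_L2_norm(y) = 4.77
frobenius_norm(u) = 17.02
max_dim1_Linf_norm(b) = 4.55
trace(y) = -4.06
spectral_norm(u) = 15.78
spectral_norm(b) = 4.64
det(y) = 8.81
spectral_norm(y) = 6.33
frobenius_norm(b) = 5.26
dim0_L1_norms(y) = [8.63, 2.36]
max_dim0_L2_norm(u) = 14.96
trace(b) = 0.85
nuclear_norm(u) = 22.17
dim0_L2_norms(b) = [4.57, 2.59]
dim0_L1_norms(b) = [4.99, 2.97]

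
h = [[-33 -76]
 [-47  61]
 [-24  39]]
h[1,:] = [-47, 61]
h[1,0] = -47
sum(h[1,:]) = 14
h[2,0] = -24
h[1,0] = -47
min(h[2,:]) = -24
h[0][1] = -76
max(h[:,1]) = 61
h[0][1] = -76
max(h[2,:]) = 39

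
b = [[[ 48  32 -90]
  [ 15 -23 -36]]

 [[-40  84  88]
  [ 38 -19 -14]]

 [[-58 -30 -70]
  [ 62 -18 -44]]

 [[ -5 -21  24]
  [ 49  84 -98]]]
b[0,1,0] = 15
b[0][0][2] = -90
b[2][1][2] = -44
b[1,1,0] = 38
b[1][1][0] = 38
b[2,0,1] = -30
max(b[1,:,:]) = 88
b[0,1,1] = -23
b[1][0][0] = -40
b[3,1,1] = 84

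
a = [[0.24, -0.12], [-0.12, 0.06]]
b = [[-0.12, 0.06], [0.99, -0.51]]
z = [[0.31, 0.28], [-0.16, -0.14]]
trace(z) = 0.17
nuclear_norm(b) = 1.12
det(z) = 0.00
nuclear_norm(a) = 0.30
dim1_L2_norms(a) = [0.27, 0.13]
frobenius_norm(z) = 0.47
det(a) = 0.00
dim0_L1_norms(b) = [1.11, 0.57]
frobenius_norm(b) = 1.12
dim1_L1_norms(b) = [0.18, 1.5]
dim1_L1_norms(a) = [0.36, 0.18]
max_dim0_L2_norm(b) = 1.0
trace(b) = -0.63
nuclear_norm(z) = 0.47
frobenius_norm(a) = 0.30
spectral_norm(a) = 0.30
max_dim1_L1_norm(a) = 0.36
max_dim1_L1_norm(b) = 1.5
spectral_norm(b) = 1.12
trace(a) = 0.30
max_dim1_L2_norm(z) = 0.42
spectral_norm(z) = 0.47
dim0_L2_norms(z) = [0.35, 0.31]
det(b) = 0.00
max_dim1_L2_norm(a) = 0.27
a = z @ b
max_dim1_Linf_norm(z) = 0.31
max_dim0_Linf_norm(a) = 0.24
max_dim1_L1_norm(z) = 0.59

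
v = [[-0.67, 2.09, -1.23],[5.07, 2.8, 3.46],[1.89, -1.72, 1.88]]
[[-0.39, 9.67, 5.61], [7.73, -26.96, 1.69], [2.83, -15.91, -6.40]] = v@ [[3.42, -3.60, -2.44], [-0.49, 1.35, 2.91], [-2.38, -3.61, 1.71]]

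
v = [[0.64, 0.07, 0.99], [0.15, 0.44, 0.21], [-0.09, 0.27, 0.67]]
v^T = [[0.64, 0.15, -0.09],[0.07, 0.44, 0.27],[0.99, 0.21, 0.67]]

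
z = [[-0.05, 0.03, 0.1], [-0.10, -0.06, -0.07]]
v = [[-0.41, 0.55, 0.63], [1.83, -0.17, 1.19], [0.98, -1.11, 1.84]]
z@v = [[0.17, -0.14, 0.19], [-0.14, 0.03, -0.26]]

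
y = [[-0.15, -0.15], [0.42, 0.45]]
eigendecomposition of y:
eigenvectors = [[-0.74, 0.31], [0.67, -0.95]]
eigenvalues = [-0.01, 0.31]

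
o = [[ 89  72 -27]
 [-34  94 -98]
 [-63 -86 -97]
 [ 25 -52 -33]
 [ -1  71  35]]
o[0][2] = -27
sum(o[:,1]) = 99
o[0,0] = 89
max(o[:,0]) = 89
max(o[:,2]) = 35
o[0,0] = 89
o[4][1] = 71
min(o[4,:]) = -1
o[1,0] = -34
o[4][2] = 35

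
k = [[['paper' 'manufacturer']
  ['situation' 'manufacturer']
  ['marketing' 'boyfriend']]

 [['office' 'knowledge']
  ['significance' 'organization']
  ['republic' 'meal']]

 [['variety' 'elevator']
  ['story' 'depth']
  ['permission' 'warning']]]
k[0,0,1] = 'manufacturer'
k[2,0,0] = 'variety'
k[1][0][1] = 'knowledge'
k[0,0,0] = 'paper'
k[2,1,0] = 'story'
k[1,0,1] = 'knowledge'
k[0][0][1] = 'manufacturer'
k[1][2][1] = 'meal'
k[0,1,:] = ['situation', 'manufacturer']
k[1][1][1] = 'organization'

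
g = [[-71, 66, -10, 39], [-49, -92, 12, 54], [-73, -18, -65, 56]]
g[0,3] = 39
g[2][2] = -65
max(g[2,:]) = 56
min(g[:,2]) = -65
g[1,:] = [-49, -92, 12, 54]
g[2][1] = -18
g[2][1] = -18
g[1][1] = -92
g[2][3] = 56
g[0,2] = -10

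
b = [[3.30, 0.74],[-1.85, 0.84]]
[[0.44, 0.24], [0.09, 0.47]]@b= [[1.01,0.53], [-0.57,0.46]]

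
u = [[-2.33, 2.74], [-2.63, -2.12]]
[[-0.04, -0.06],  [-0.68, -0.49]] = u@[[0.16, 0.12], [0.12, 0.08]]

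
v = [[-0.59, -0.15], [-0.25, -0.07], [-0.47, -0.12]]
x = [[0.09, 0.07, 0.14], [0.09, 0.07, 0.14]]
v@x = [[-0.07, -0.05, -0.1], [-0.03, -0.02, -0.04], [-0.05, -0.04, -0.08]]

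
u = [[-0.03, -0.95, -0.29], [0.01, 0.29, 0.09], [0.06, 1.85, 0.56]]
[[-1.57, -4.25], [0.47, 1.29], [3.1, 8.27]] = u@[[1.68, -3.32], [3.65, 4.75], [-6.70, -0.56]]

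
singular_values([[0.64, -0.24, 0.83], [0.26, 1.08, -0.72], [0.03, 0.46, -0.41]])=[1.61, 0.84, 0.01]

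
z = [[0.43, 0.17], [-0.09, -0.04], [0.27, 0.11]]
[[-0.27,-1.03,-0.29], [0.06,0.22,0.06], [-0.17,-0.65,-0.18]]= z @ [[-0.81, -1.61, -0.51], [0.44, -2.00, -0.40]]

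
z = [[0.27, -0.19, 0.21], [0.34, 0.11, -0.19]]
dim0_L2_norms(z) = [0.43, 0.22, 0.28]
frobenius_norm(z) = 0.56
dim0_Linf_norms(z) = [0.34, 0.19, 0.21]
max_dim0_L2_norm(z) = 0.43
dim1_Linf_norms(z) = [0.27, 0.34]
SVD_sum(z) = [[0.28, -0.02, -0.01], [0.33, -0.03, -0.01]] + [[-0.01, -0.17, 0.22], [0.01, 0.14, -0.18]]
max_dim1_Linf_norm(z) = 0.34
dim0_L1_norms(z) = [0.61, 0.3, 0.4]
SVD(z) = [[-0.64, -0.76], [-0.76, 0.64]] @ diag([0.43578465554025986, 0.3563589959516345]) @ [[-1.0, 0.09, 0.02], [0.04, 0.61, -0.79]]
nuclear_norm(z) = 0.79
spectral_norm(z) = 0.44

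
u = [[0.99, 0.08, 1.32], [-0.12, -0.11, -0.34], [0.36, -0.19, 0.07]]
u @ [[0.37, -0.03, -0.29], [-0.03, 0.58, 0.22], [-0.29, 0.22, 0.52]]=[[-0.02, 0.31, 0.42],  [0.06, -0.14, -0.17],  [0.12, -0.11, -0.11]]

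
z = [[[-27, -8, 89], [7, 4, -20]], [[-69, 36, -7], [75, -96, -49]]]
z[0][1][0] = 7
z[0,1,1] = 4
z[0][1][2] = -20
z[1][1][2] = -49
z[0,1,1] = 4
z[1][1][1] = -96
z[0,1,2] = -20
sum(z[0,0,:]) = 54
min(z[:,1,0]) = 7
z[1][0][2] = -7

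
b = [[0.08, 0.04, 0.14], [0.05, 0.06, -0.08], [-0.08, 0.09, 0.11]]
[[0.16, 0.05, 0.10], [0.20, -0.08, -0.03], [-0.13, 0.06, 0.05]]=b @[[2.24, -0.26, 0.22], [0.98, -0.28, 0.02], [-0.39, 0.62, 0.56]]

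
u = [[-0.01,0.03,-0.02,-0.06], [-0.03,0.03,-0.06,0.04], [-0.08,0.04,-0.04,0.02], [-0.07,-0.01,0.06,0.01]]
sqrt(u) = [[0.06, -0.0, 0.13, -0.23], [-0.23, 0.16, -0.04, -0.07], [-0.32, 0.07, 0.2, -0.16], [-0.11, -0.10, 0.23, 0.11]]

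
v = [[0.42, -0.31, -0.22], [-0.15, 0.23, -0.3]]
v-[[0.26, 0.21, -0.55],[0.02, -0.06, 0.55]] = [[0.16, -0.52, 0.33], [-0.17, 0.29, -0.85]]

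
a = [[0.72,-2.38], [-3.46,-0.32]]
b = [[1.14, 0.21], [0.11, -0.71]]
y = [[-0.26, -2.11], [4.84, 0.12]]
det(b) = -0.83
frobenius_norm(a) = 4.27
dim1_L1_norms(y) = [2.37, 4.96]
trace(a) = 0.40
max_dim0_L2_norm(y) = 4.85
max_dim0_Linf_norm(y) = 4.84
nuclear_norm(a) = 5.93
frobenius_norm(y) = 5.29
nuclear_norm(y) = 6.95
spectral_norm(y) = 4.85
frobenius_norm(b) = 1.36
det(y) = 10.18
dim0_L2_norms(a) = [3.53, 2.4]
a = b @ y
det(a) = -8.47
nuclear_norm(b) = 1.88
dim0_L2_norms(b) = [1.15, 0.74]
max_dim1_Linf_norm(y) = 4.84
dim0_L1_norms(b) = [1.25, 0.92]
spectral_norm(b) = 1.16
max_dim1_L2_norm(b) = 1.16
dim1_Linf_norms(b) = [1.14, 0.71]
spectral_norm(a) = 3.54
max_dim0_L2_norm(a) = 3.53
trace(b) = 0.43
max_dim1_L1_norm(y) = 4.96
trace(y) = -0.14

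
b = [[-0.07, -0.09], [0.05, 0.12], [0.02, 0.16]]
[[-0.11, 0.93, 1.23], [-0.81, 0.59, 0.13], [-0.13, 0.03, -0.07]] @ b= [[0.08, 0.32], [0.09, 0.16], [0.01, 0.00]]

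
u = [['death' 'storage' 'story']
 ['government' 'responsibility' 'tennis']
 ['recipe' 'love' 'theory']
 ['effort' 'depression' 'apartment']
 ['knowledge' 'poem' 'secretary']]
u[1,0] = 'government'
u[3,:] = ['effort', 'depression', 'apartment']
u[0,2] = 'story'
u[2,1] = 'love'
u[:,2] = ['story', 'tennis', 'theory', 'apartment', 'secretary']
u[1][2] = 'tennis'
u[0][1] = 'storage'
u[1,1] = 'responsibility'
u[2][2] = 'theory'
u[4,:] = ['knowledge', 'poem', 'secretary']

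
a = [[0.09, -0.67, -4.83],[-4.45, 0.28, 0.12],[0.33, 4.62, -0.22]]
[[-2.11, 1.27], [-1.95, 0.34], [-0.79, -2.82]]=a @ [[0.44, -0.12], [-0.18, -0.61], [0.47, -0.18]]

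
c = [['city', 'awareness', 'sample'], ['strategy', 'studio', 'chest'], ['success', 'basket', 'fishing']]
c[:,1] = ['awareness', 'studio', 'basket']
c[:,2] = ['sample', 'chest', 'fishing']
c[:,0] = ['city', 'strategy', 'success']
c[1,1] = 'studio'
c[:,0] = ['city', 'strategy', 'success']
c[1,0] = 'strategy'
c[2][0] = 'success'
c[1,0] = 'strategy'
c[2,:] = ['success', 'basket', 'fishing']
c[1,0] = 'strategy'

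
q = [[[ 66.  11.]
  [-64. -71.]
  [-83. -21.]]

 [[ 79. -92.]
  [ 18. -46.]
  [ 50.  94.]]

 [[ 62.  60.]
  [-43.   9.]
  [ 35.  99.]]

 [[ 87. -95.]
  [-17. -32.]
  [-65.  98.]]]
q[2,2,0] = 35.0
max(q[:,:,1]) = 99.0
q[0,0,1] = 11.0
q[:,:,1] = [[11.0, -71.0, -21.0], [-92.0, -46.0, 94.0], [60.0, 9.0, 99.0], [-95.0, -32.0, 98.0]]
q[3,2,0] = -65.0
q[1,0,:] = [79.0, -92.0]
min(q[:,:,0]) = -83.0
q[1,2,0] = 50.0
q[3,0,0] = 87.0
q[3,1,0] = -17.0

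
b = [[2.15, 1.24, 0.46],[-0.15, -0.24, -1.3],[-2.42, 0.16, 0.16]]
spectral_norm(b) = 3.34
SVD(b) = [[-0.73,0.35,0.6],[0.10,-0.8,0.59],[0.68,0.49,0.55]] @ diag([3.3429141140562386, 1.4917770048596308, 0.8055598015142192]) @ [[-0.96, -0.24, -0.11], [-0.21, 0.47, 0.86], [-0.16, 0.85, -0.50]]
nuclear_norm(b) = 5.64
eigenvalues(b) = [(2.28+0j), (-0.1+1.32j), (-0.1-1.32j)]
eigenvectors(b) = [[-0.63+0.00j, (-0.07+0.32j), -0.07-0.32j], [(-0.32+0j), 0.03-0.66j, (0.03+0.66j)], [0.70+0.00j, (-0.67+0j), -0.67-0.00j]]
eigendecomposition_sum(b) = [[1.70+0.00j, 0.83+0.00j, (-0.14+0j)], [(0.87+0j), (0.42+0j), (-0.07+0j)], [-1.88-0.00j, (-0.92+0j), 0.15-0.00j]] + [[0.23+0.19j,(0.21-0.23j),(0.3+0.06j)], [(-0.51-0.29j),-0.33+0.52j,-0.61-0.03j], [-0.27+0.53j,0.54+0.31j,0.00+0.62j]] + [[(0.23-0.19j), (0.21+0.23j), 0.30-0.06j], [-0.51+0.29j, (-0.33-0.52j), (-0.61+0.03j)], [(-0.27-0.53j), (0.54-0.31j), 0.00-0.62j]]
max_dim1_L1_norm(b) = 3.85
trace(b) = 2.07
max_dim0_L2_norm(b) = 3.24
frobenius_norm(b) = 3.75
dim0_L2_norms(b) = [3.24, 1.27, 1.39]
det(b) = 4.02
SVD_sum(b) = [[2.34, 0.59, 0.26], [-0.33, -0.08, -0.04], [-2.19, -0.55, -0.24]] + [[-0.11, 0.24, 0.44], [0.26, -0.56, -1.02], [-0.16, 0.34, 0.62]] + [[-0.08, 0.41, -0.24], [-0.08, 0.4, -0.24], [-0.07, 0.37, -0.22]]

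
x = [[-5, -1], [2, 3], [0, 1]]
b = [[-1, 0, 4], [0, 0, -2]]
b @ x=[[5, 5], [0, -2]]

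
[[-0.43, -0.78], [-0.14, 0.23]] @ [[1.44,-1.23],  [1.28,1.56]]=[[-1.62, -0.69], [0.09, 0.53]]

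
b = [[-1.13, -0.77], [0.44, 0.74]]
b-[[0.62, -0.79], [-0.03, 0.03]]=[[-1.75, 0.02], [0.47, 0.71]]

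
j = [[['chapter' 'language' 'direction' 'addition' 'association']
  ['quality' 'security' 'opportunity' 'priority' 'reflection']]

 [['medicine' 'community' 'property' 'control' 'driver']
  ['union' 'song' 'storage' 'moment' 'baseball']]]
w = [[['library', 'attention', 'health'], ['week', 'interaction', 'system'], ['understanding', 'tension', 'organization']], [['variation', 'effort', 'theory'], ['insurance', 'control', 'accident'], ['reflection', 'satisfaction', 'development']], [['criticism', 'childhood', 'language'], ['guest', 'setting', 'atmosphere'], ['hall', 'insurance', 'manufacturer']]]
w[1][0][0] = 'variation'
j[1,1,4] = 'baseball'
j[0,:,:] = [['chapter', 'language', 'direction', 'addition', 'association'], ['quality', 'security', 'opportunity', 'priority', 'reflection']]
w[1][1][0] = 'insurance'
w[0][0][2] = 'health'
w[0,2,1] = 'tension'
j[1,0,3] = 'control'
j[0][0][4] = 'association'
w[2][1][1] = 'setting'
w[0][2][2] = 'organization'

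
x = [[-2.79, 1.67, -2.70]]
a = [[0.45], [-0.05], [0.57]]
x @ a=[[-2.88]]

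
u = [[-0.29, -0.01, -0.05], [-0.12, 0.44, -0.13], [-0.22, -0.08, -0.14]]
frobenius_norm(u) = 0.62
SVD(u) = [[-0.31,0.65,-0.69],[-0.93,-0.36,0.09],[-0.19,0.67,0.72]] @ diag([0.4891453769203016, 0.3736275369044047, 0.08449416491239961]) @ [[0.5, -0.80, 0.33], [-0.79, -0.58, -0.21], [0.36, -0.16, -0.92]]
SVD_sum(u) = [[-0.08, 0.12, -0.05], [-0.23, 0.36, -0.15], [-0.05, 0.07, -0.03]] + [[-0.19, -0.14, -0.05],[0.10, 0.08, 0.03],[-0.2, -0.14, -0.05]] + [[-0.02, 0.01, 0.05], [0.00, -0.0, -0.01], [0.02, -0.01, -0.06]]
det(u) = 0.02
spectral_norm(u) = 0.49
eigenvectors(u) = [[-0.63, -0.25, 0.00], [-0.22, 0.17, -0.99], [-0.74, 0.95, 0.13]]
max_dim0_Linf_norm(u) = 0.44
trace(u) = 0.01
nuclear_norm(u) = 0.95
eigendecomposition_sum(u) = [[-0.27, -0.01, -0.07], [-0.09, -0.0, -0.02], [-0.31, -0.01, -0.08]] + [[-0.02, 0.0, 0.02], [0.02, -0.00, -0.01], [0.09, -0.01, -0.07]] + [[0.00, -0.0, 0.0], [-0.04, 0.45, -0.09], [0.01, -0.06, 0.01]]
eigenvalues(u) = [-0.35, -0.1, 0.46]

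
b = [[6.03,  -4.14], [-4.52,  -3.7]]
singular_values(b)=[7.69, 5.33]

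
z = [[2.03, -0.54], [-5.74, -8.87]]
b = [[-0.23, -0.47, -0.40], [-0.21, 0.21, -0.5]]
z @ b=[[-0.35, -1.07, -0.54], [3.18, 0.84, 6.73]]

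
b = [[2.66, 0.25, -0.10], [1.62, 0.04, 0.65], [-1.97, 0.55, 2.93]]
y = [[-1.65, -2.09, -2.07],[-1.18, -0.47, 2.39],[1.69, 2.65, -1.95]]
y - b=[[-4.31,-2.34,-1.97],[-2.8,-0.51,1.74],[3.66,2.1,-4.88]]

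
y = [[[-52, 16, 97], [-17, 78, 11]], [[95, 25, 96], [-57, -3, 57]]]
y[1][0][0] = 95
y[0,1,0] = -17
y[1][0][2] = 96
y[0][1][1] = 78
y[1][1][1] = -3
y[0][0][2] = 97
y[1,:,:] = [[95, 25, 96], [-57, -3, 57]]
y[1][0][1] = 25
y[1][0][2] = 96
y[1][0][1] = 25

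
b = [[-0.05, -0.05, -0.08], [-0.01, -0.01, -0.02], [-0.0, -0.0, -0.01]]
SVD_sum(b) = [[-0.05, -0.05, -0.08], [-0.01, -0.01, -0.02], [-0.0, -0.0, -0.01]] + [[-0.0, -0.0, 0.00], [0.00, 0.0, -0.0], [0.0, 0.0, -0.0]] + [[-0.00, 0.00, 0.0],[0.00, -0.0, -0.0],[-0.0, 0.0, 0.00]]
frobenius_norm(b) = 0.11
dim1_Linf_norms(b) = [0.08, 0.02, 0.01]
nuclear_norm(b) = 0.12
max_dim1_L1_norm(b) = 0.18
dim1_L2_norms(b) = [0.11, 0.02, 0.01]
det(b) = 0.00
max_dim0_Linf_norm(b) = 0.08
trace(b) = -0.07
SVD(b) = [[-0.97, 0.14, 0.18], [-0.22, -0.34, -0.91], [-0.07, -0.93, 0.37]] @ diag([0.10977344091225603, 0.007056321299617758, 2.7027568282589797e-19]) @ [[0.46, 0.46, 0.76], [-0.53, -0.53, 0.66], [-0.71, 0.71, 0.00]]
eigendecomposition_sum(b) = [[-0.05, -0.05, -0.10], [-0.01, -0.01, -0.02], [-0.0, -0.00, -0.00]] + [[0.0,-0.00,0.0], [-0.0,0.0,-0.00], [0.0,0.0,0.0]] + [[-0.0, -0.00, 0.02], [-0.00, -0.0, -0.0], [-0.0, -0.0, -0.01]]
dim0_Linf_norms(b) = [0.05, 0.05, 0.08]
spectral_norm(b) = 0.11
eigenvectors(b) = [[-0.98, 0.71, -0.89],  [-0.2, -0.71, 0.00],  [0.0, 0.0, 0.45]]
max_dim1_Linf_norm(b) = 0.08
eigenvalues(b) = [-0.06, 0.0, -0.01]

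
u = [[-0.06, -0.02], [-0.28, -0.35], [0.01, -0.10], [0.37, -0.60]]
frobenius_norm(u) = 0.84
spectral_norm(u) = 0.74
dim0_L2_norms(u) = [0.47, 0.7]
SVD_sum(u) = [[-0.0, 0.0], [0.08, -0.21], [0.03, -0.09], [0.25, -0.65]] + [[-0.06, -0.02],[-0.36, -0.14],[-0.02, -0.01],[0.12, 0.05]]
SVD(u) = [[0.00, 0.15],  [-0.31, 0.94],  [-0.13, 0.06],  [-0.94, -0.31]] @ diag([0.7352294958409833, 0.41392944863275133]) @ [[-0.36,0.93],[-0.93,-0.36]]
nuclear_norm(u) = 1.15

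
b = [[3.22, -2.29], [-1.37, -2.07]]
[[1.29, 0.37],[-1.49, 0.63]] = b @ [[0.62, -0.07], [0.31, -0.26]]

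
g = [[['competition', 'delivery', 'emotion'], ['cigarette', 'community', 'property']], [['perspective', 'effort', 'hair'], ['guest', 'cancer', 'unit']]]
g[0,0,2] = 'emotion'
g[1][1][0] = 'guest'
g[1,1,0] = 'guest'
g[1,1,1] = 'cancer'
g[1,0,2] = 'hair'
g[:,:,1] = [['delivery', 'community'], ['effort', 'cancer']]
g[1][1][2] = 'unit'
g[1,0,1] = 'effort'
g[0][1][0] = 'cigarette'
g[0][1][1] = 'community'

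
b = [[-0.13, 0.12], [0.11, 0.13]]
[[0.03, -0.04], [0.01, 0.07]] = b@[[-0.1, 0.45], [0.14, 0.19]]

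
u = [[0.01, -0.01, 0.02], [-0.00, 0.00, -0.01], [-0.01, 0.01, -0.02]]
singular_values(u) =[0.04, 0.01, 0.0]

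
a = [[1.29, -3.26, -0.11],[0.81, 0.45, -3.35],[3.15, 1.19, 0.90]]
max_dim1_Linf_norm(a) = 3.35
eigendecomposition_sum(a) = [[1.52-0.00j, (-1.1+0j), 1.35+0.00j], [(-1.08+0j), (0.78+0j), -0.96+0.00j], [1.35-0.00j, -0.98+0.00j, 1.20+0.00j]] + [[-0.12+0.98j, -1.08+0.42j, -0.73-0.77j], [(0.94+0.66j), (-0.16+1.34j), -1.20+0.33j], [0.90-0.57j, (1.08+0.62j), -0.15+1.14j]] + [[-0.12-0.98j, (-1.08-0.42j), (-0.73+0.77j)],[0.94-0.66j, (-0.16-1.34j), (-1.2-0.33j)],[(0.9+0.57j), 1.08-0.62j, -0.15-1.14j]]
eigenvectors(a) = [[0.66+0.00j, 0.25+0.47j, 0.25-0.47j], [(-0.47+0j), 0.62+0.00j, 0.62-0.00j], [(0.59+0j), (0.22-0.53j), (0.22+0.53j)]]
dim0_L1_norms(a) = [5.25, 4.9, 4.36]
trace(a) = 2.64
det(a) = 42.49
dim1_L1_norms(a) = [4.66, 4.61, 5.24]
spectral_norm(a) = 3.51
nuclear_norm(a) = 10.47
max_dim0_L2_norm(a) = 3.5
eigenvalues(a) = [(3.5+0j), (-0.43+3.46j), (-0.43-3.46j)]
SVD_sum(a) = [[2.12, -2.41, 0.48], [-0.20, 0.23, -0.05], [0.85, -0.97, 0.2]] + [[-0.59, -0.45, 0.34],[1.61, 1.23, -0.92],[1.85, 1.41, -1.06]] + [[-0.24, -0.39, -0.94], [-0.6, -1.01, -2.38], [0.44, 0.75, 1.77]]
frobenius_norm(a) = 6.04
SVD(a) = [[-0.92, 0.24, -0.30],  [0.09, -0.64, -0.77],  [-0.37, -0.73, 0.57]] @ diag([3.5132758981782954, 3.4905312046901873, 3.4650518570958724]) @ [[-0.65, 0.74, -0.15], [-0.72, -0.55, 0.42], [0.23, 0.38, 0.90]]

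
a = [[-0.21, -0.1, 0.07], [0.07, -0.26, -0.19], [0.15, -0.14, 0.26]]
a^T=[[-0.21, 0.07, 0.15], [-0.1, -0.26, -0.14], [0.07, -0.19, 0.26]]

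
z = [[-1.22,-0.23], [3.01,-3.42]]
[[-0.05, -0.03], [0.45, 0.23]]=z@[[0.06, 0.03], [-0.08, -0.04]]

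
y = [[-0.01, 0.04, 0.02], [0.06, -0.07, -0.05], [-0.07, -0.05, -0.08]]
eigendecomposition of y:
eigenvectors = [[-0.44,  -0.36,  -0.38],  [-0.64,  0.73,  0.84],  [0.63,  -0.58,  0.39]]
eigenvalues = [0.02, -0.06, -0.12]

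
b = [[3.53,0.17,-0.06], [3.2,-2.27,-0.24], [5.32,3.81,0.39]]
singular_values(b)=[7.49, 3.84, 0.06]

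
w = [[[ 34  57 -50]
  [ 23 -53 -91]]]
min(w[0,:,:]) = -91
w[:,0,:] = [[34, 57, -50]]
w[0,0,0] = 34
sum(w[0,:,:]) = -80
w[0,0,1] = 57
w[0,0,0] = 34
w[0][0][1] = 57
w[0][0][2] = -50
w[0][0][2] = -50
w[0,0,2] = -50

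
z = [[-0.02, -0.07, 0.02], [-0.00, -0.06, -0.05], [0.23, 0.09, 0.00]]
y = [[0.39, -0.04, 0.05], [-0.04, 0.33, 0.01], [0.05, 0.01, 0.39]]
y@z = [[0.0, -0.02, 0.01], [0.00, -0.02, -0.02], [0.09, 0.03, 0.0]]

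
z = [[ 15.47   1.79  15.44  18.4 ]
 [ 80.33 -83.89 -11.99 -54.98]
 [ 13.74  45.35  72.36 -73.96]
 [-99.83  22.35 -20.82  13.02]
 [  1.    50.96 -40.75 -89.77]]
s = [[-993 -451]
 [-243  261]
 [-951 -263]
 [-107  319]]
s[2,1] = -263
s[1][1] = 261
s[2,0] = -951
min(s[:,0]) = -993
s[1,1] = 261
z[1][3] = -54.98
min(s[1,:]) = -243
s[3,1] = 319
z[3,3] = 13.02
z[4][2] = -40.75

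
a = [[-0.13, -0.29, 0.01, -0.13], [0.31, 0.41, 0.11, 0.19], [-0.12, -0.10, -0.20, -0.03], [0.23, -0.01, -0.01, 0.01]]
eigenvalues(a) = [(0.13+0.23j), (0.13-0.23j), (-0.01+0j), (-0.16+0j)]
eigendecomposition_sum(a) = [[(-0.07+0.18j), -0.15+0.08j, (-0.02+0.05j), (-0.07+0.05j)],[(0.15-0.17j), (0.2-0.03j), (0.04-0.04j), 0.09-0.03j],[-0.03-0.00j, (-0.02-0.02j), (-0.01-0j), (-0.01-0.01j)],[(0.12+0.14j), -0.00+0.16j, (0.03+0.04j), 0.01+0.08j]] + [[-0.07-0.18j,-0.15-0.08j,(-0.02-0.05j),-0.07-0.05j], [0.15+0.17j,(0.2+0.03j),0.04+0.04j,(0.09+0.03j)], [(-0.03+0j),(-0.02+0.02j),(-0.01+0j),-0.01+0.01j], [0.12-0.14j,(-0-0.16j),(0.03-0.04j),(0.01-0.08j)]] + [[(-0-0j), (-0-0j), (-0-0j), 0.00-0.00j], [-0.01-0.00j, (-0.01-0j), (-0-0j), 0.00-0.00j], [0.00+0.00j, 0j, 0j, (-0+0j)], [0.02+0.00j, (0.02+0j), 0.01+0.00j, -0.01+0.00j]] + [[(0.02+0j), 0.02+0.00j, (0.05+0j), 0.00+0.00j], [0.01+0.00j, 0.01+0.00j, 0.03+0.00j, 0j], [(-0.06-0j), -0.06-0.00j, (-0.18-0j), -0.01-0.00j], [-0.02-0.00j, (-0.03-0j), (-0.08-0j), (-0-0j)]]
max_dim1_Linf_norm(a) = 0.41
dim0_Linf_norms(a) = [0.31, 0.41, 0.2, 0.19]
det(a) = 0.00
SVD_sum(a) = [[-0.18, -0.24, -0.07, -0.11], [0.32, 0.41, 0.11, 0.18], [-0.11, -0.14, -0.04, -0.06], [0.07, 0.09, 0.03, 0.04]] + [[0.07,  -0.06,  0.04,  -0.02], [-0.01,  0.01,  -0.0,  0.00], [-0.07,  0.06,  -0.04,  0.02], [0.11,  -0.09,  0.06,  -0.04]] + [[-0.02, 0.00, 0.03, -0.0],[-0.00, 0.0, 0.0, -0.00],[0.06, -0.02, -0.12, 0.01],[0.05, -0.01, -0.1, 0.01]] + [[-0.00,-0.00,0.00,0.0], [-0.0,-0.0,0.00,0.00], [-0.00,-0.0,0.0,0.0], [0.0,0.0,-0.0,-0.00]]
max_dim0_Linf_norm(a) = 0.41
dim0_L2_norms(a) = [0.42, 0.51, 0.23, 0.23]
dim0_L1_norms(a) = [0.79, 0.81, 0.33, 0.36]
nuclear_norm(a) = 1.09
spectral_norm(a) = 0.69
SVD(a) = [[-0.47, 0.48, 0.21, 0.71], [0.81, -0.05, 0.00, 0.58], [-0.28, -0.47, -0.75, 0.36], [0.18, 0.74, -0.62, -0.19]] @ diag([0.685725593805396, 0.21537606006927487, 0.17961582327916087, 0.005631942562073486]) @ [[0.57,0.73,0.20,0.33], [0.69,-0.55,0.40,-0.23], [-0.44,0.12,0.89,-0.06], [-0.06,-0.39,0.08,0.91]]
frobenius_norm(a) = 0.74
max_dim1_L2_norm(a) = 0.56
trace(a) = 0.09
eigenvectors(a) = [[(0.52-0.19j), (0.52+0.19j), 0.10+0.00j, -0.24+0.00j], [(-0.65+0j), -0.65-0.00j, 0.37+0.00j, -0.16+0.00j], [0.06+0.08j, 0.06-0.08j, (-0.12+0j), (0.88+0j)], [0.08-0.51j, 0.08+0.51j, (-0.92+0j), 0.37+0.00j]]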